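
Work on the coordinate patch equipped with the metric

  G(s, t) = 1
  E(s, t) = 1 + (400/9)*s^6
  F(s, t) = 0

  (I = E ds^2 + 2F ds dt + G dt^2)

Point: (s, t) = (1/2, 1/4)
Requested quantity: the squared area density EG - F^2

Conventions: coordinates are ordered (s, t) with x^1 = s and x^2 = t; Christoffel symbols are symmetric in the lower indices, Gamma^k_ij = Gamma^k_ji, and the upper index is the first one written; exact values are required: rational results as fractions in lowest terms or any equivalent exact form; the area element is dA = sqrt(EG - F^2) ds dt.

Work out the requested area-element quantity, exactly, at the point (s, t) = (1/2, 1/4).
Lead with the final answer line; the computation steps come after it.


Answer: EG - F^2 = 61/36

E = 61/36, F = 0, G = 1; EG - F^2 = 61/36


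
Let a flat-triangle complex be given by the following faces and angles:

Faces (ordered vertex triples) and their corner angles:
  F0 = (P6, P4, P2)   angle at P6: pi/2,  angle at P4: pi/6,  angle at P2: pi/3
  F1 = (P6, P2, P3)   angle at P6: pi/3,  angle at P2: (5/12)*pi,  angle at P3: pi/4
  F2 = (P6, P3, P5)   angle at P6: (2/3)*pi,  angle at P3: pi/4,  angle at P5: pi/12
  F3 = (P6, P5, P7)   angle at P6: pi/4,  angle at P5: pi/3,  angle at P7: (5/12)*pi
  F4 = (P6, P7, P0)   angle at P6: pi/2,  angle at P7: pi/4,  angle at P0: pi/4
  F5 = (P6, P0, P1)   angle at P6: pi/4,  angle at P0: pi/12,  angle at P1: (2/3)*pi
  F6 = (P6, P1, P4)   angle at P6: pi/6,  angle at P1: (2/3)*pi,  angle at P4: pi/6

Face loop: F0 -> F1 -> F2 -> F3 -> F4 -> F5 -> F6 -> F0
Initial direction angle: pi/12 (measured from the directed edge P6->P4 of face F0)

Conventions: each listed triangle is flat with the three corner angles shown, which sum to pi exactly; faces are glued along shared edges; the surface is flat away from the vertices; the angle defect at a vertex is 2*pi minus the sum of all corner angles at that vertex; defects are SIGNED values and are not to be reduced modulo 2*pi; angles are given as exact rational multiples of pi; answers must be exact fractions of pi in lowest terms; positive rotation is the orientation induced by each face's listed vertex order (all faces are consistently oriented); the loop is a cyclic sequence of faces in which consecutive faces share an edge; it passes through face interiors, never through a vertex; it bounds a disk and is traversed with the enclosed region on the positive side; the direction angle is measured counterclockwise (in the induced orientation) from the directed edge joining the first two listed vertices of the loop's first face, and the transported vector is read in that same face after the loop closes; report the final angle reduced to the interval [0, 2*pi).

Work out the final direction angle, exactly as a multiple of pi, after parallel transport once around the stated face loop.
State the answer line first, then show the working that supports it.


Answer: final direction angle = (17/12)*pi

enclosed vertex P6: corner angles sum to (8/3)*pi, defect = 2*pi - (8/3)*pi = (-2/3)*pi
transport around the loop rotates by the sum of enclosed defects; add to the initial angle mod 2*pi
final angle = pi/12 - (2/3)*pi = (17/12)*pi (mod 2*pi)


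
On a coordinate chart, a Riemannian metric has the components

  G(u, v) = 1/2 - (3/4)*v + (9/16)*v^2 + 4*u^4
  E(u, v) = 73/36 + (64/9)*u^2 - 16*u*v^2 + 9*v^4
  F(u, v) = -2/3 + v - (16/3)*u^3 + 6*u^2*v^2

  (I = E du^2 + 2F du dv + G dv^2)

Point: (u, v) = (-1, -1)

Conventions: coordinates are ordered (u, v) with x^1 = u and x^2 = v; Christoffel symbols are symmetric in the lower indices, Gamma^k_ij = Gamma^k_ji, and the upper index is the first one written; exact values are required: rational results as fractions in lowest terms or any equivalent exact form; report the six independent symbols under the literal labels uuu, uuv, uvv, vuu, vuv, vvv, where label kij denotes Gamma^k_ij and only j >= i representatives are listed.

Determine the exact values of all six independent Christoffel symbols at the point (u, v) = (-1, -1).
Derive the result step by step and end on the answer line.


E = 1229/36, F = 29/3, G = 93/16 at the point
E_u = -272/9, E_v = -68, F_u = -28, F_v = -11, G_u = -16, G_v = -15/8
EG - F^2 = 60473/576;  g^inv = (576/60473) * [[93/16, -29/3], [-29/3, 1229/36]]
first-kind symbols [ij,l] = (1/2)(d_i g_jl + d_j g_il - d_l g_ij): [uu,u] = E_u/2 = -136/9, [uu,v] = F_u - E_v/2 = 6, [uv,u] = E_v/2 = -34, [uv,v] = G_u/2 = -8, [vv,u] = F_v - G_u/2 = -3, [vv,v] = G_v/2 = -15/16
Gamma^u_ij = (G*[ij,u] - F*[ij,v])/(EG - F^2), Gamma^v_ij = (E*[ij,v] - F*[ij,u])/(EG - F^2)

Answer: Gamma_uuu = -12000/8639, Gamma_uuv = -69288/60473, Gamma_uvv = -4824/60473, Gamma_vuu = 86624/25917, Gamma_vuv = 32000/60473, Gamma_vvv = -1731/60473


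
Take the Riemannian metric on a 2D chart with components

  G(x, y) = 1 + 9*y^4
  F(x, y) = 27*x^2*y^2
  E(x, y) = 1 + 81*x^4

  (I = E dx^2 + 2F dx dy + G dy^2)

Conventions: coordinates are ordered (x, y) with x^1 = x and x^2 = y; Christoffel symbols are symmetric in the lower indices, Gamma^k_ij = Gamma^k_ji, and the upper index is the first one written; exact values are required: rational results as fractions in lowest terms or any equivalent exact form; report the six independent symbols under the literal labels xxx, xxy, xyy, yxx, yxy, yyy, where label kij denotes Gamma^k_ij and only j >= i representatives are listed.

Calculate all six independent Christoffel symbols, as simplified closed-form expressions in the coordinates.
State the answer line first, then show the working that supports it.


Answer: Gamma_xxx = 162*x^3/(81*x^4 + 9*y^4 + 1), Gamma_xxy = 0, Gamma_xyy = 54*x^2*y/(81*x^4 + 9*y^4 + 1), Gamma_yxx = 54*x*y^2/(81*x^4 + 9*y^4 + 1), Gamma_yxy = 0, Gamma_yyy = 18*y^3/(81*x^4 + 9*y^4 + 1)

E = 1 + 81*x^4; F = 27*x^2*y^2; G = 1 + 9*y^4
Gamma^k_ij = (1/2) g^{kl} (d_i g_jl + d_j g_il - d_l g_ij), with g^inv = (1/(EG-F^2)) [[G, -F], [-F, E]]
first partials: E_x = 324*x^3, E_y = 0, F_x = 54*x*y^2, F_y = 54*x^2*y, G_x = 0, G_y = 36*y^3
D = EG - F^2 = 1 + 9*y^4 + 81*x^4
expanded: Gamma^x_xx = (G E_x - 2F F_x + F E_y)/(2D), Gamma^x_xy = (G E_y - F G_x)/(2D), Gamma^x_yy = (2G F_y - G G_x - F G_y)/(2D), Gamma^y_xx = (2E F_x - E E_y - F E_x)/(2D), Gamma^y_xy = (E G_x - F E_y)/(2D), Gamma^y_yy = (E G_y - 2F F_y + F G_x)/(2D); substitute and cancel common factors


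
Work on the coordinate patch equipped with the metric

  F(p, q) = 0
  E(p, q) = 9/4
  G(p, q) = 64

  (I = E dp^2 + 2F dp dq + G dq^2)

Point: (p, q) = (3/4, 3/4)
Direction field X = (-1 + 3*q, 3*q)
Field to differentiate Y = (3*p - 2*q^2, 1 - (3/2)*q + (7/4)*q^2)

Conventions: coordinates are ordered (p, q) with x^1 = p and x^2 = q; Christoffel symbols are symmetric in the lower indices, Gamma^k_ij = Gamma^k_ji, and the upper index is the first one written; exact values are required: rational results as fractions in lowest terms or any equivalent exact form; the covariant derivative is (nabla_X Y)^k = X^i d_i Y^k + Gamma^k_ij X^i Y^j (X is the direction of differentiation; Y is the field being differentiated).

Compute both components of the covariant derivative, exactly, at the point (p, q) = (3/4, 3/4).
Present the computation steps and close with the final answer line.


E = 9/4, F = 0, G = 64 at the point
E_p = 0, E_q = 0, F_p = 0, F_q = 0, G_p = 0, G_q = 0
EG - F^2 = 144;  g^inv = (1/144) * [[64, 0], [0, 9/4]]
first-kind symbols [ij,l] = (1/2)(d_i g_jl + d_j g_il - d_l g_ij): [pp,p] = E_p/2 = 0, [pp,q] = F_p - E_q/2 = 0, [pq,p] = E_q/2 = 0, [pq,q] = G_p/2 = 0, [qq,p] = F_q - G_p/2 = 0, [qq,q] = G_q/2 = 0
Gamma^p_ij = (G*[ij,p] - F*[ij,q])/(EG - F^2), Gamma^q_ij = (E*[ij,q] - F*[ij,p])/(EG - F^2)
Gamma_ppp = 0, Gamma_ppq = 0, Gamma_pqq = 0, Gamma_qpp = 0, Gamma_qpq = 0, Gamma_qqq = 0
X = (5/4, 9/4), Y = (9/8, 55/64) at the point

Answer: (nabla_X Y)^p = -3, (nabla_X Y)^q = 81/32


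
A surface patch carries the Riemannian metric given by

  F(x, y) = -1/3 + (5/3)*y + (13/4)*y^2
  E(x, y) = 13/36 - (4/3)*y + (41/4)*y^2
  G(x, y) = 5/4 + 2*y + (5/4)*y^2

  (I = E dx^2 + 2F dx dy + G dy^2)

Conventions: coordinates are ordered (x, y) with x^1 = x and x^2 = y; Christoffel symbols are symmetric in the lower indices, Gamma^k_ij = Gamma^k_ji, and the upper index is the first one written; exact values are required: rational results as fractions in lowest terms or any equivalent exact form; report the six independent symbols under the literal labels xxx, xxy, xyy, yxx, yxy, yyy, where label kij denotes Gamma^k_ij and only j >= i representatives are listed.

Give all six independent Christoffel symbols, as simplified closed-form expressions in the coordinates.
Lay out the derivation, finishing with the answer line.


E = 13/36 - (4/3)*y + (41/4)*y^2; F = -1/3 + (5/3)*y + (13/4)*y^2; G = 5/4 + 2*y + (5/4)*y^2
Gamma^k_ij = (1/2) g^{kl} (d_i g_jl + d_j g_il - d_l g_ij), with g^inv = (1/(EG-F^2)) [[G, -F], [-F, E]]
first partials: E_x = 0, E_y = -4/3 + (41/2)*y, F_x = 0, F_y = 5/3 + (13/2)*y, G_x = 0, G_y = 2 + (5/2)*y
D = EG - F^2 = 49/144 + (1/6)*y + (719/72)*y^2 + 8*y^3 + (9/4)*y^4
expanded: Gamma^x_xx = (G E_x - 2F F_x + F E_y)/(2D), Gamma^x_xy = (G E_y - F G_x)/(2D), Gamma^x_yy = (2G F_y - G G_x - F G_y)/(2D), Gamma^y_xx = (2E F_x - E E_y - F E_x)/(2D), Gamma^y_xy = (E G_x - F E_y)/(2D), Gamma^y_yy = (E G_y - 2F F_y + F G_x)/(2D); substitute and cancel common factors

Answer: Gamma_xxx = (4797*y^3 + 2148*y^2 - 652*y + 32)/(324*y^4 + 1152*y^3 + 1438*y^2 + 24*y + 49), Gamma_xxy = (1845*y^3 + 2832*y^2 + 1653*y - 120)/(324*y^4 + 1152*y^3 + 1438*y^2 + 24*y + 49), Gamma_xyy = (585*y^3 + 1404*y^2 + 1470*y + 348)/(324*y^4 + 1152*y^3 + 1438*y^2 + 24*y + 49), Gamma_yxx = (-45387*y^3 + 8856*y^2 - 1983*y + 104)/(972*y^4 + 3456*y^3 + 4314*y^2 + 72*y + 147), Gamma_yxy = (-4797*y^3 - 2148*y^2 + 652*y - 32)/(324*y^4 + 1152*y^3 + 1438*y^2 + 24*y + 49), Gamma_yyy = (-1197*y^3 - 1104*y^2 - 215*y + 132)/(324*y^4 + 1152*y^3 + 1438*y^2 + 24*y + 49)


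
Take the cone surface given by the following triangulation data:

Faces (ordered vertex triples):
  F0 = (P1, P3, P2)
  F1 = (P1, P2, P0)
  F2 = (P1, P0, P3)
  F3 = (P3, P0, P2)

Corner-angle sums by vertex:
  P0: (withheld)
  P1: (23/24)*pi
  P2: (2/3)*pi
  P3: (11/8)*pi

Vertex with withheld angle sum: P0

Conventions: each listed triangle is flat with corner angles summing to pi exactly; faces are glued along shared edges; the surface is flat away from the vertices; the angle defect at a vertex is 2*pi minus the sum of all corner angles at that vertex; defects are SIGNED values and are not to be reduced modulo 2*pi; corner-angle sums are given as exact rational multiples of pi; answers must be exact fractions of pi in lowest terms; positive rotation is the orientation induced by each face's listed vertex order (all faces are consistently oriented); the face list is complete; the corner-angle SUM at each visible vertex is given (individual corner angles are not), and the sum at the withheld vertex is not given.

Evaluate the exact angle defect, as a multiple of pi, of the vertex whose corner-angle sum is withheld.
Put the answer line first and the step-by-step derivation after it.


Answer: defect(P0) = pi

V = 4, E = 6, F = 4; chi = V - E + F = 2
Gauss-Bonnet: total defect = 2*pi*chi = 4*pi; visible defects sum to 3*pi


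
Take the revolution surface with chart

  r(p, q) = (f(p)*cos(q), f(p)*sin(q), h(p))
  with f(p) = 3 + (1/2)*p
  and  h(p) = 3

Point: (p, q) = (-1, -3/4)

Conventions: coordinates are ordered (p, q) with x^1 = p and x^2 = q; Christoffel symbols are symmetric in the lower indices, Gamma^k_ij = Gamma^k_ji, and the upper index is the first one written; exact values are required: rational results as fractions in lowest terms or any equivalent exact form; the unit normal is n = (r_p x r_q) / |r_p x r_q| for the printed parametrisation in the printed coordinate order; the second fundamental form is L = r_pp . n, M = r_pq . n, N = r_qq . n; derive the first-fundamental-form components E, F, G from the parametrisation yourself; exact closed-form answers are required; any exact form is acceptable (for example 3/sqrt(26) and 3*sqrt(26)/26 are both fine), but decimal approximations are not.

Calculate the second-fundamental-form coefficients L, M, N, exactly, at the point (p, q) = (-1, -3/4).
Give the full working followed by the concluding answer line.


f = 5/2, f' = 1/2, f'' = 0, h' = 0, h'' = 0
E = 1/4, F = 0, G = 25/4; answer radicand W^2 = 1/4
unnormalised second-form numerators: l = 0, m = 0, n = 0; L = l/sqrt(1/4), and similarly M = m/sqrt(W^2), N = n/sqrt(W^2)

Answer: L = 0, M = 0, N = 0


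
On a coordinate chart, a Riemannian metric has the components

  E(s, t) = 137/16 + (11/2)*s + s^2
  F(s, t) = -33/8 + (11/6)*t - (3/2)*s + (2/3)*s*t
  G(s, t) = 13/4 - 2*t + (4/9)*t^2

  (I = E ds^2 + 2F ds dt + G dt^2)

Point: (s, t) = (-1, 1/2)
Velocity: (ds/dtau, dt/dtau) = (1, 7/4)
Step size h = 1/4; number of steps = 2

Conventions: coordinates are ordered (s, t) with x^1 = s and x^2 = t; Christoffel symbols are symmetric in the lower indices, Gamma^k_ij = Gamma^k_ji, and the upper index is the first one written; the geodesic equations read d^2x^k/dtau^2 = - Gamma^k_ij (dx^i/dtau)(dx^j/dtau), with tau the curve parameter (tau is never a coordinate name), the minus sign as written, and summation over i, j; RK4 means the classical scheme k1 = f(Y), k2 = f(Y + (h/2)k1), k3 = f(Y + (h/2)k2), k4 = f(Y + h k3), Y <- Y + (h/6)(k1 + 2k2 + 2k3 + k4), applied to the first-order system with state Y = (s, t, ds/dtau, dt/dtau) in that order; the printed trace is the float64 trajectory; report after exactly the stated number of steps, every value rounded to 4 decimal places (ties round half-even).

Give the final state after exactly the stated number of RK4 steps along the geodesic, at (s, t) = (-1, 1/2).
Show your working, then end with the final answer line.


f(Y) = (ds/dtau, dt/dtau, -Gamma^s_ij Y'^i Y'^j, -Gamma^t_ij Y'^i Y'^j) with the Gammas evaluated at the stage position; h = 0.250000; intermediate values shown to 6 dp
step 0: s = -1.0000, t = 0.5000, ds/dtau = 1.0000, dt/dtau = 1.7500
step 1:
  k1: at (s, t) = (-1.000000, 0.500000), (ds/dtau, dt/dtau) = (1.000000, 1.750000); Gamma_sss = 0.322663, Gamma_sst = 0.000000, Gamma_stt = 0.215109, Gamma_tss = -0.215109, Gamma_tst = 0.000000, Gamma_ttt = -0.143406; k1 = (1.000000, 1.750000, -0.981434, 0.654289)
  k2: at (s, t) = (-0.875000, 0.718750), (ds/dtau, dt/dtau) = (0.877321, 1.831786); Gamma_sss = 0.337368, Gamma_sst = 0.000000, Gamma_stt = 0.224912, Gamma_tss = -0.183678, Gamma_tst = 0.000000, Gamma_ttt = -0.122452; k2 = (0.877321, 1.831786, -1.014349, 0.552257)
  k3: at (s, t) = (-0.890335, 0.728973), (ds/dtau, dt/dtau) = (0.873206, 1.819032); Gamma_sss = 0.338948, Gamma_sst = 0.000000, Gamma_stt = 0.225965, Gamma_tss = -0.184818, Gamma_tst = 0.000000, Gamma_ttt = -0.123212; k3 = (0.873206, 1.819032, -1.006135, 0.548614)
  k4: at (s, t) = (-0.781698, 0.954758), (ds/dtau, dt/dtau) = (0.748466, 1.887154); Gamma_sss = 0.350242, Gamma_sst = 0.000000, Gamma_stt = 0.233495, Gamma_tss = -0.153651, Gamma_tst = 0.000000, Gamma_ttt = -0.102434; k4 = (0.748466, 1.887154, -1.027762, 0.450880)
  Y <- Y + (h/6)(k1 + 2k2 + 2k3 + k4): s = -0.7813, t = 0.9558, ds/dtau = 0.7479, dt/dtau = 1.8878
step 2:
  k1: at (s, t) = (-0.781270, 0.955783), (ds/dtau, dt/dtau) = (0.747910, 1.887788); Gamma_sss = 0.350287, Gamma_sst = 0.000000, Gamma_stt = 0.233524, Gamma_tss = -0.153516, Gamma_tst = 0.000000, Gamma_ttt = -0.102344; k1 = (0.747910, 1.887788, -1.028160, 0.450599)
  k2: at (s, t) = (-0.687781, 1.191756), (ds/dtau, dt/dtau) = (0.619390, 1.944113); Gamma_sss = 0.358617, Gamma_sst = 0.000000, Gamma_stt = 0.239078, Gamma_tss = -0.122685, Gamma_tst = 0.000000, Gamma_ttt = -0.081790; k2 = (0.619390, 1.944113, -1.041196, 0.356198)
  k3: at (s, t) = (-0.703846, 1.198797), (ds/dtau, dt/dtau) = (0.617760, 1.932313); Gamma_sss = 0.360374, Gamma_sst = 0.000000, Gamma_stt = 0.240249, Gamma_tss = -0.123427, Gamma_tst = 0.000000, Gamma_ttt = -0.082285; k3 = (0.617760, 1.932313, -1.034578, 0.354340)
  k4: at (s, t) = (-0.626830, 1.438861), (ds/dtau, dt/dtau) = (0.489265, 1.976373); Gamma_sss = 0.366047, Gamma_sst = 0.000000, Gamma_stt = 0.244031, Gamma_tss = -0.093230, Gamma_tst = 0.000000, Gamma_ttt = -0.062153; k4 = (0.489265, 1.976373, -1.040822, 0.265091)
  Y <- Y + (h/6)(k1 + 2k2 + 2k3 + k4): s = -0.6266, t = 1.4398, ds/dtau = 0.4887, dt/dtau = 1.9768

Answer: s = -0.6266, t = 1.4398, ds/dtau = 0.4887, dt/dtau = 1.9768


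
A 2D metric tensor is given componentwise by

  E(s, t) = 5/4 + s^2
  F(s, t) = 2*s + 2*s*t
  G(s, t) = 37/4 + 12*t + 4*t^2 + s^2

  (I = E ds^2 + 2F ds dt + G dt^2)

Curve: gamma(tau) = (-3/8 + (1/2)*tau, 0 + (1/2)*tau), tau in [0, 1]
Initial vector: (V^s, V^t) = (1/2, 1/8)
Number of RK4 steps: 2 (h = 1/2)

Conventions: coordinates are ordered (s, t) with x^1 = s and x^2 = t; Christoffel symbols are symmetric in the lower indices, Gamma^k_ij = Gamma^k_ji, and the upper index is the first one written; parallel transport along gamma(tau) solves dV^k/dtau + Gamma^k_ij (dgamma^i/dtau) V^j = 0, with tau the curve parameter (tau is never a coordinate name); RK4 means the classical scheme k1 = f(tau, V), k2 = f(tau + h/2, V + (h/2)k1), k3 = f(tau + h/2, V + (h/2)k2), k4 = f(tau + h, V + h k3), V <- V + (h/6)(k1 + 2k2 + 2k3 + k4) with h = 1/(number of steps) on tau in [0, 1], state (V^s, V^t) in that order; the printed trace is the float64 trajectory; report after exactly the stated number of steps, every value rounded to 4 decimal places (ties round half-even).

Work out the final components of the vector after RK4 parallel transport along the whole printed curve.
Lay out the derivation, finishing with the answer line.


gamma'(tau) = (1/2, 1/2); f(tau, V)^k = -Gamma^k_ij(gamma(tau)) gamma'^i(tau) V^j; h = 1/2; intermediate values shown to 6 dp
curve data and Christoffel symbols at the stage parameters:
  tau = 0.000000: gamma = (-0.375000, 0.000000), gamma' = (0.500000, 0.500000); Gamma_sss = -0.161766, Gamma_sst = -0.022507, Gamma_stt = 0.078304, Gamma_tss = 0.200059, Gamma_tst = -0.041731, Gamma_ttt = 0.645189
  tau = 0.250000: gamma = (-0.250000, 0.125000), gamma' = (0.500000, 0.500000); Gamma_sss = -0.104114, Gamma_sst = -0.010076, Gamma_stt = 0.067170, Gamma_tss = 0.201511, Gamma_tst = -0.023510, Gamma_ttt = 0.601175
  tau = 0.500000: gamma = (-0.125000, 0.250000), gamma' = (0.500000, 0.500000); Gamma_sss = -0.049751, Gamma_sst = -0.002481, Gamma_stt = 0.039578, Gamma_tss = 0.198508, Gamma_tst = -0.010049, Gamma_ttt = 0.560289
  tau = 0.750000: gamma = (0.000000, 0.375000), gamma' = (0.500000, 0.500000); Gamma_sss = 0.000000, Gamma_sst = 0.000000, Gamma_stt = 0.000000, Gamma_tss = 0.192140, Gamma_tst = 0.000000, Gamma_ttt = 0.524017
  tau = 1.000000: gamma = (0.125000, 0.500000), gamma' = (0.500000, 0.500000); Gamma_sss = 0.044421, Gamma_sst = -0.002293, Gamma_stt = -0.047286, Gamma_tss = 0.183414, Gamma_tst = 0.007738, Gamma_ttt = 0.492925
step 0: V^s = 0.5000, V^t = 0.1250
step 1: k1 = (0.042581, -0.077298), k2 = (0.026138, -0.075970), k3 = (0.025894, -0.075700), k4 = (0.011780, -0.072311); V <- V + (h/6)(k1 + 2k2 + 2k3 + k4): V^s = 0.5132, V^t = 0.0873
step 2: k1 = (0.011785, -0.072364), k2 = (0.000000, -0.067708), k3 = (0.000000, -0.067730), k4 = (-0.009487, -0.062415); V <- V + (h/6)(k1 + 2k2 + 2k3 + k4): V^s = 0.5134, V^t = 0.0534

Answer: V^s = 0.5134, V^t = 0.0534


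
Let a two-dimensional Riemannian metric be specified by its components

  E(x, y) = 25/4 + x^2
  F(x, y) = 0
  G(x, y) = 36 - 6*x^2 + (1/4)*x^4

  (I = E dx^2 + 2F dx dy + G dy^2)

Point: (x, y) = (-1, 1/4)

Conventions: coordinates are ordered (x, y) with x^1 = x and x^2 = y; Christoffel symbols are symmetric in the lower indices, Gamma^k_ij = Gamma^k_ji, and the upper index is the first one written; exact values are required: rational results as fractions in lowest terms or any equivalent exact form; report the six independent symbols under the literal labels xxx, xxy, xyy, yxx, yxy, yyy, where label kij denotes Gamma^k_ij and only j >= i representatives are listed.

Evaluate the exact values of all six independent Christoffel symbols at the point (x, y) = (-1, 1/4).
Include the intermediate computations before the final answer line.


E = 29/4, F = 0, G = 121/4 at the point
E_x = -2, E_y = 0, F_x = 0, F_y = 0, G_x = 11, G_y = 0
EG - F^2 = 3509/16;  g^inv = (16/3509) * [[121/4, 0], [0, 29/4]]
first-kind symbols [ij,l] = (1/2)(d_i g_jl + d_j g_il - d_l g_ij): [xx,x] = E_x/2 = -1, [xx,y] = F_x - E_y/2 = 0, [xy,x] = E_y/2 = 0, [xy,y] = G_x/2 = 11/2, [yy,x] = F_y - G_x/2 = -11/2, [yy,y] = G_y/2 = 0
Gamma^x_ij = (G*[ij,x] - F*[ij,y])/(EG - F^2), Gamma^y_ij = (E*[ij,y] - F*[ij,x])/(EG - F^2)

Answer: Gamma_xxx = -4/29, Gamma_xxy = 0, Gamma_xyy = -22/29, Gamma_yxx = 0, Gamma_yxy = 2/11, Gamma_yyy = 0


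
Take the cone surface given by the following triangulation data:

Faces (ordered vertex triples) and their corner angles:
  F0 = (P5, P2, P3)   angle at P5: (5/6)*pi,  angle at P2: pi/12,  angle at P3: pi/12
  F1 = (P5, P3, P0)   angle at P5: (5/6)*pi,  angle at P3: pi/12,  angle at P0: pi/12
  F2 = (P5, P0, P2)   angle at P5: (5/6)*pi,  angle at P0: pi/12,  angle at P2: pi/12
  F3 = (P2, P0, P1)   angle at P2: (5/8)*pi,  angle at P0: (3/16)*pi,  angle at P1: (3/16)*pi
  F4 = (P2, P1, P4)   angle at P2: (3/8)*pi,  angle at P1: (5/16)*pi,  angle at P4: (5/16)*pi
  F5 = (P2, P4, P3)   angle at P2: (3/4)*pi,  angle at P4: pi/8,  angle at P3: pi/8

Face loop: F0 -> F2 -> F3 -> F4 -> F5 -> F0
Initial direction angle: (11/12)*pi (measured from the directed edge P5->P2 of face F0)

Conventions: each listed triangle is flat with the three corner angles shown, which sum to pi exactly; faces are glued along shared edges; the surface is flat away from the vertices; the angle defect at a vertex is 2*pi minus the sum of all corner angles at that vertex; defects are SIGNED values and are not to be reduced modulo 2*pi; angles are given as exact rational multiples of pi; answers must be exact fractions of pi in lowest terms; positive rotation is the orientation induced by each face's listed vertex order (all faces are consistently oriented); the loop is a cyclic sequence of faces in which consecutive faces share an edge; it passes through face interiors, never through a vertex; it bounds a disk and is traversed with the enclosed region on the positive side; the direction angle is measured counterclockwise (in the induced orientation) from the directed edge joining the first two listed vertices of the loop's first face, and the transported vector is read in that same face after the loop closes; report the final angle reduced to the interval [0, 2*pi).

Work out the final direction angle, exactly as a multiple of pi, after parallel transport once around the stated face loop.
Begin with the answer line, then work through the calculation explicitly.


Answer: final direction angle = pi

enclosed vertex P2: corner angles sum to (23/12)*pi, defect = 2*pi - (23/12)*pi = pi/12
final direction = starting direction + enclosed defect total, reduced mod 2*pi (induced orientation)
final angle = (11/12)*pi + pi/12 = pi (mod 2*pi)


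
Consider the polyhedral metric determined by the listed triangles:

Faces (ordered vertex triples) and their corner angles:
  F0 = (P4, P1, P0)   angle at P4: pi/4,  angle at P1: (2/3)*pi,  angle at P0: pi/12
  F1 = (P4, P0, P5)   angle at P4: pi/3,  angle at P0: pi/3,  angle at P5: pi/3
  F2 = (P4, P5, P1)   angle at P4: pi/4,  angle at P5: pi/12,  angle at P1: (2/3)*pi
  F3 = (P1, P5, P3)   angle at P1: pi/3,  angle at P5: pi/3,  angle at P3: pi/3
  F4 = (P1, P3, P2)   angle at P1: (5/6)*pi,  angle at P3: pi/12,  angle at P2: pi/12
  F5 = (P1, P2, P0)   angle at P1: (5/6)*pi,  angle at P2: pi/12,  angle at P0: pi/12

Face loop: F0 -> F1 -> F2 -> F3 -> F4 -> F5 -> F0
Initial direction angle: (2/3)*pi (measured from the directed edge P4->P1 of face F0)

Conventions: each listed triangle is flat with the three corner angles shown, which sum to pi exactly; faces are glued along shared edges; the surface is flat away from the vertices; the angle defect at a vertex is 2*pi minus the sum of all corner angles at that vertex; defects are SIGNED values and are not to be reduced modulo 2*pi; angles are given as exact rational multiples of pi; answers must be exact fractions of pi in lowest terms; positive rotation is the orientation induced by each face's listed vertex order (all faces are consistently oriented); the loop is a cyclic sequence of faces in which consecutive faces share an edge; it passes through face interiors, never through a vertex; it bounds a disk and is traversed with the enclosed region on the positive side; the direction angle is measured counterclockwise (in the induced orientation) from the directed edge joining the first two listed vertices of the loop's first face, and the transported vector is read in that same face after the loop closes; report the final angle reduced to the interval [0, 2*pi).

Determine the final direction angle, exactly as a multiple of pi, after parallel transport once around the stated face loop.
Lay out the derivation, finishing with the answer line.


enclosed vertex P1: corner angles sum to (10/3)*pi, defect = 2*pi - (10/3)*pi = (-4/3)*pi
enclosed vertex P4: corner angles sum to (5/6)*pi, defect = 2*pi - (5/6)*pi = (7/6)*pi
final direction = starting direction + enclosed defect total, reduced mod 2*pi (induced orientation)
final angle = (2/3)*pi - pi/6 = pi/2 (mod 2*pi)

Answer: final direction angle = pi/2


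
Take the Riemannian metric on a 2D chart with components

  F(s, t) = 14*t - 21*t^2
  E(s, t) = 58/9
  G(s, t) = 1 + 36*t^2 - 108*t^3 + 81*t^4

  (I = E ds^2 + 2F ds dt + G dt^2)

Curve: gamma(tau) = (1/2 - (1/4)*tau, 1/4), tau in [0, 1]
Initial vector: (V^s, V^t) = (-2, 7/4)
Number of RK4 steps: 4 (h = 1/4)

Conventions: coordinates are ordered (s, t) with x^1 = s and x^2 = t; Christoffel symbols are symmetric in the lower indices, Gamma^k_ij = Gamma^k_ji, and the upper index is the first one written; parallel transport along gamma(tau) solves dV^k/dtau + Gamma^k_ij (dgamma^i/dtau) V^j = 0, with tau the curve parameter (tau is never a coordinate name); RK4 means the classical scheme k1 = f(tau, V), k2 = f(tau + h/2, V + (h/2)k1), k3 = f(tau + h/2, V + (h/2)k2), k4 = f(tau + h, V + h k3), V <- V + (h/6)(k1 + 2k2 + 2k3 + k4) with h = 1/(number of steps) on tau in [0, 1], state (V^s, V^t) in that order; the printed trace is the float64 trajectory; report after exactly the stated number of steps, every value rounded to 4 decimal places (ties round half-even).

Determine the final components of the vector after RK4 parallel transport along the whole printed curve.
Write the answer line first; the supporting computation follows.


Answer: V^s = -2.0000, V^t = 1.7500

gamma'(tau) = (-1/4, 0); f(tau, V)^k = -Gamma^k_ij(gamma(tau)) gamma'^i(tau) V^j; h = 1/4; intermediate values shown to 6 dp
curve data and Christoffel symbols at the stage parameters:
  tau = 0.000000: gamma = (0.500000, 0.250000), gamma' = (-0.250000, 0.000000); Gamma_sss = 0.000000, Gamma_sst = 0.000000, Gamma_stt = 0.477923, Gamma_tss = 0.000000, Gamma_tst = 0.000000, Gamma_ttt = 0.192023
  tau = 0.125000: gamma = (0.468750, 0.250000), gamma' = (-0.250000, 0.000000); Gamma_sss = 0.000000, Gamma_sst = 0.000000, Gamma_stt = 0.477923, Gamma_tss = 0.000000, Gamma_tst = 0.000000, Gamma_ttt = 0.192023
  tau = 0.250000: gamma = (0.437500, 0.250000), gamma' = (-0.250000, 0.000000); Gamma_sss = 0.000000, Gamma_sst = 0.000000, Gamma_stt = 0.477923, Gamma_tss = 0.000000, Gamma_tst = 0.000000, Gamma_ttt = 0.192023
  tau = 0.375000: gamma = (0.406250, 0.250000), gamma' = (-0.250000, 0.000000); Gamma_sss = 0.000000, Gamma_sst = 0.000000, Gamma_stt = 0.477923, Gamma_tss = 0.000000, Gamma_tst = 0.000000, Gamma_ttt = 0.192023
  tau = 0.500000: gamma = (0.375000, 0.250000), gamma' = (-0.250000, 0.000000); Gamma_sss = 0.000000, Gamma_sst = 0.000000, Gamma_stt = 0.477923, Gamma_tss = 0.000000, Gamma_tst = 0.000000, Gamma_ttt = 0.192023
  tau = 0.625000: gamma = (0.343750, 0.250000), gamma' = (-0.250000, 0.000000); Gamma_sss = 0.000000, Gamma_sst = 0.000000, Gamma_stt = 0.477923, Gamma_tss = 0.000000, Gamma_tst = 0.000000, Gamma_ttt = 0.192023
  tau = 0.750000: gamma = (0.312500, 0.250000), gamma' = (-0.250000, 0.000000); Gamma_sss = 0.000000, Gamma_sst = 0.000000, Gamma_stt = 0.477923, Gamma_tss = 0.000000, Gamma_tst = 0.000000, Gamma_ttt = 0.192023
  tau = 0.875000: gamma = (0.281250, 0.250000), gamma' = (-0.250000, 0.000000); Gamma_sss = 0.000000, Gamma_sst = 0.000000, Gamma_stt = 0.477923, Gamma_tss = 0.000000, Gamma_tst = 0.000000, Gamma_ttt = 0.192023
  tau = 1.000000: gamma = (0.250000, 0.250000), gamma' = (-0.250000, 0.000000); Gamma_sss = 0.000000, Gamma_sst = 0.000000, Gamma_stt = 0.477923, Gamma_tss = 0.000000, Gamma_tst = 0.000000, Gamma_ttt = 0.192023
step 0: V^s = -2.0000, V^t = 1.7500
step 1: k1 = (0.000000, 0.000000), k2 = (0.000000, 0.000000), k3 = (0.000000, 0.000000), k4 = (0.000000, 0.000000); V <- V + (h/6)(k1 + 2k2 + 2k3 + k4): V^s = -2.0000, V^t = 1.7500
step 2: k1 = (0.000000, 0.000000), k2 = (0.000000, 0.000000), k3 = (0.000000, 0.000000), k4 = (0.000000, 0.000000); V <- V + (h/6)(k1 + 2k2 + 2k3 + k4): V^s = -2.0000, V^t = 1.7500
step 3: k1 = (0.000000, 0.000000), k2 = (0.000000, 0.000000), k3 = (0.000000, 0.000000), k4 = (0.000000, 0.000000); V <- V + (h/6)(k1 + 2k2 + 2k3 + k4): V^s = -2.0000, V^t = 1.7500
step 4: k1 = (0.000000, 0.000000), k2 = (0.000000, 0.000000), k3 = (0.000000, 0.000000), k4 = (0.000000, 0.000000); V <- V + (h/6)(k1 + 2k2 + 2k3 + k4): V^s = -2.0000, V^t = 1.7500


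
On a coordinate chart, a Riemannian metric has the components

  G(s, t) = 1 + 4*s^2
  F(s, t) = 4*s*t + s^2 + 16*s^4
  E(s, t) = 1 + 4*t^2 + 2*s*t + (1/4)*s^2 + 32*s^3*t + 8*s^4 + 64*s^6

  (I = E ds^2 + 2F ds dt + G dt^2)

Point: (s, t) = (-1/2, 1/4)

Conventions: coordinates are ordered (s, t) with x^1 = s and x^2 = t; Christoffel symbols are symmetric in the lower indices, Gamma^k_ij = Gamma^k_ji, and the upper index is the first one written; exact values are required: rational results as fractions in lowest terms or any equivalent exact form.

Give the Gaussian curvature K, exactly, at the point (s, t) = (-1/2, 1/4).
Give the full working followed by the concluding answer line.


E = 25/16, F = 3/4, G = 2, EG - F^2 = 41/16 at the point
E_s = -39/4, E_t = -3, F_s = -8, F_t = -2, G_s = -4, G_t = 0
E_tt = 8, F_st = 4, G_ss = 8
Apply the Brioschi formula K = (det M1 - det M2)/(EG - F^2)^2 over the derivative matrices of E, F, G.
M1 = [[-E_tt/2 + F_st - G_ss/2, E_s/2, F_s - E_t/2], [F_t - G_s/2, E, F], [G_t/2, F, G]] = [[-4, -39/8, -13/2], [0, 25/16, 3/4], [0, 3/4, 2]]; det M1 = -41/4
M2 = [[0, E_t/2, G_s/2], [E_t/2, E, F], [G_s/2, F, G]] = [[0, -3/2, -2], [-3/2, 25/16, 3/4], [-2, 3/4, 2]]; det M2 = -25/4
det M1 - det M2 = -4; K = -4 / (41/16)^2 = -1024/1681

Answer: K = -1024/1681


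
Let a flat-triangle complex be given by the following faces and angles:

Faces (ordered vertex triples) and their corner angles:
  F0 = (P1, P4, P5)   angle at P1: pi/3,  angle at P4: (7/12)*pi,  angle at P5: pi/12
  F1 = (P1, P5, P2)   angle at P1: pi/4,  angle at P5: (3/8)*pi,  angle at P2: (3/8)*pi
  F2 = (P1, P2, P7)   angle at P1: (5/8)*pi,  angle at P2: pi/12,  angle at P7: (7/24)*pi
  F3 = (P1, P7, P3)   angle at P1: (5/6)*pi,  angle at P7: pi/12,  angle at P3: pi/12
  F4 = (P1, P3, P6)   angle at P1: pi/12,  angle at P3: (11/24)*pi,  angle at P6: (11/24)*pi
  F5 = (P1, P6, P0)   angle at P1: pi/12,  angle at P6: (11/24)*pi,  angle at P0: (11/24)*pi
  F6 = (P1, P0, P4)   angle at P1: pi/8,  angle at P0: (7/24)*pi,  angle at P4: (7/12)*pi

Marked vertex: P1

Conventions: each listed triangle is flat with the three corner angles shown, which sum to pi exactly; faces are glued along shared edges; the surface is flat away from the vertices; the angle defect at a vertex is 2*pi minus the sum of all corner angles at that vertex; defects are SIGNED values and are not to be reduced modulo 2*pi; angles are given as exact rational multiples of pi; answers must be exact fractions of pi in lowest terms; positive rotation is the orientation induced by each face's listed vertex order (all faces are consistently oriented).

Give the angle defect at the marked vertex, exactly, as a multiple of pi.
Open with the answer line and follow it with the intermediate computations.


Answer: defect(P1) = -pi/3

Sum of corner angles at P1: (7/3)*pi
defect = 2*pi - (7/3)*pi


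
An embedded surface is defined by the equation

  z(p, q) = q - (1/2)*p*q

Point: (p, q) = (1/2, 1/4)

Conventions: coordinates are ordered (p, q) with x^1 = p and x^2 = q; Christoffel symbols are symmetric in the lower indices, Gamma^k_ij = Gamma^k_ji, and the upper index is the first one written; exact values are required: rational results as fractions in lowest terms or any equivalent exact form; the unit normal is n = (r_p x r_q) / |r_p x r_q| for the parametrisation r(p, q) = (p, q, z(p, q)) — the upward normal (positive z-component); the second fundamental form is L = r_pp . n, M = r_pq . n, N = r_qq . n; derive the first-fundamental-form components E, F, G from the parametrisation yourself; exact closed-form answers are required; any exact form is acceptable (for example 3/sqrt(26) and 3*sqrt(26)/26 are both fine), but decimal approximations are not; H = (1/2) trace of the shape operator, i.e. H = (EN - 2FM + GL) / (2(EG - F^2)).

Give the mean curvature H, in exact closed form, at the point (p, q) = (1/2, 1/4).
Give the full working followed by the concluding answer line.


z_p = -1/8, z_q = 3/4, z_pp = 0, z_pq = -1/2, z_qq = 0
E = 65/64, F = -3/32, G = 25/16; answer radicand W^2 = 101/64
unnormalised second-form numerators: l = 0, m = -1/2, n = 0; L = l/sqrt(101/64), and similarly M = m/sqrt(W^2), N = n/sqrt(W^2)
H = (E*n - 2*F*m + G*l) / (2*(EG - F^2)*sqrt(W^2)); E*n - 2*F*m + G*l = -3/32, EG - F^2 = 101/64, so H = (-3/101)/sqrt(101/64)

Answer: H = -24*sqrt(101)/10201


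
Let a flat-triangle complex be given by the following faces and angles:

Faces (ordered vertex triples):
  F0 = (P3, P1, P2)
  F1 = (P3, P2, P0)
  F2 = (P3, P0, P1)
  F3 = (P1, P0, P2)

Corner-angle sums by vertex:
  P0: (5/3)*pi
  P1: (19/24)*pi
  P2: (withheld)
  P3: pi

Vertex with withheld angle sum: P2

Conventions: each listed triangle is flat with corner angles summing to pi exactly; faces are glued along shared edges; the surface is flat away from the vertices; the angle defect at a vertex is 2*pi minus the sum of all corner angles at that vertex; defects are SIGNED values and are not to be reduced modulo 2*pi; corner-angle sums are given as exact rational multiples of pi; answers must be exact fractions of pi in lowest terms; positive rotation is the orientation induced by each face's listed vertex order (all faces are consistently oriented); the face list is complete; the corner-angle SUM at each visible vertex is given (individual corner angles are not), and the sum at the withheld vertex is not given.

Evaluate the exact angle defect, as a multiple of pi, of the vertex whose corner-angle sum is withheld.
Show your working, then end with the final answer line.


V = 4, E = 6, F = 4; chi = V - E + F = 2
Gauss-Bonnet: total defect = 2*pi*chi = 4*pi; visible defects sum to (61/24)*pi

Answer: defect(P2) = (35/24)*pi


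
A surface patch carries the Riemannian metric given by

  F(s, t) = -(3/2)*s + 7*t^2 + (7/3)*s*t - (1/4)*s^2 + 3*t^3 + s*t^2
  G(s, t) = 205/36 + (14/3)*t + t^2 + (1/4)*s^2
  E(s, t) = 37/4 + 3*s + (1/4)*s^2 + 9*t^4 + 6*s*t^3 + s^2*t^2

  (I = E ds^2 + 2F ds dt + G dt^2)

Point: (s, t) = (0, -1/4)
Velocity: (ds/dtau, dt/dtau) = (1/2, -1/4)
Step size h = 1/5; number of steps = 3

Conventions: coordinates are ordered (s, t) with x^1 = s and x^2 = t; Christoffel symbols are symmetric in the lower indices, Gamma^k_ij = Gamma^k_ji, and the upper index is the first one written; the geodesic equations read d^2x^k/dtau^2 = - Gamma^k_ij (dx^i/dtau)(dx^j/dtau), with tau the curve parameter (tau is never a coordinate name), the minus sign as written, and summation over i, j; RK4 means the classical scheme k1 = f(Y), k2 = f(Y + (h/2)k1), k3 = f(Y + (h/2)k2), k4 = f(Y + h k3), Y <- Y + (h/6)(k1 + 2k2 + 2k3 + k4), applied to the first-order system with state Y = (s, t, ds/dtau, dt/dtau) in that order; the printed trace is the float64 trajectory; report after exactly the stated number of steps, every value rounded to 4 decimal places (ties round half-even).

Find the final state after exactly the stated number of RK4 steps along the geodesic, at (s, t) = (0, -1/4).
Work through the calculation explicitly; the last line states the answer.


f(Y) = (ds/dtau, dt/dtau, -Gamma^s_ij Y'^i Y'^j, -Gamma^t_ij Y'^i Y'^j) with the Gammas evaluated at the stage position; h = 0.200000; intermediate values shown to 6 dp
step 0: s = 0.0000, t = -0.2500, ds/dtau = 0.5000, dt/dtau = -0.2500
step 1:
  k1: at (s, t) = (0.000000, -0.250000), (ds/dtau, dt/dtau) = (0.500000, -0.250000); Gamma_sss = 0.173063, Gamma_sst = -0.030399, Gamma_stt = -0.336664, Gamma_tss = -0.393699, Gamma_tst = 0.002587, Gamma_ttt = 0.482507; k1 = (0.500000, -0.250000, -0.029824, 0.068915)
  k2: at (s, t) = (0.050000, -0.275000), (ds/dtau, dt/dtau) = (0.497018, -0.243109); Gamma_sss = 0.169431, Gamma_sst = -0.036320, Gamma_stt = -0.346114, Gamma_tss = -0.403702, Gamma_tst = 0.005724, Gamma_ttt = 0.486699; k2 = (0.497018, -0.243109, -0.030175, 0.072344)
  k3: at (s, t) = (0.049702, -0.274311), (ds/dtau, dt/dtau) = (0.496982, -0.242766); Gamma_sss = 0.169426, Gamma_sst = -0.036063, Gamma_stt = -0.345454, Gamma_tss = -0.403628, Gamma_tst = 0.005671, Gamma_ttt = 0.486377; k3 = (0.496982, -0.242766, -0.030189, 0.072396)
  k4: at (s, t) = (0.099396, -0.298553), (ds/dtau, dt/dtau) = (0.493962, -0.235521); Gamma_sss = 0.165578, Gamma_sst = -0.042172, Gamma_stt = -0.353126, Gamma_tss = -0.412031, Gamma_tst = 0.008846, Gamma_ttt = 0.489909; k4 = (0.493962, -0.235521, -0.030625, 0.075418)
  Y <- Y + (h/6)(k1 + 2k2 + 2k3 + k4): s = 0.0994, t = -0.2986, ds/dtau = 0.4940, dt/dtau = -0.2355
step 2:
  k1: at (s, t) = (0.099399, -0.298576), (ds/dtau, dt/dtau) = (0.493961, -0.235540); Gamma_sss = 0.165579, Gamma_sst = -0.042182, Gamma_stt = -0.353149, Gamma_tss = -0.412030, Gamma_tst = 0.008847, Gamma_ttt = 0.489921; k1 = (0.493961, -0.235540, -0.030624, 0.075413)
  k2: at (s, t) = (0.148795, -0.322130), (ds/dtau, dt/dtau) = (0.490898, -0.227998); Gamma_sss = 0.161535, Gamma_sst = -0.048456, Gamma_stt = -0.359226, Gamma_tss = -0.418798, Gamma_tst = 0.012041, Gamma_ttt = 0.492810; k2 = (0.490898, -0.227998, -0.031100, 0.078000)
  k3: at (s, t) = (0.148489, -0.321375), (ds/dtau, dt/dtau) = (0.490851, -0.227740); Gamma_sss = 0.161539, Gamma_sst = -0.048119, Gamma_stt = -0.358570, Gamma_tss = -0.418879, Gamma_tst = 0.011971, Gamma_ttt = 0.492443; k3 = (0.490851, -0.227740, -0.031081, 0.078058)
  k4: at (s, t) = (0.197569, -0.344124), (ds/dtau, dt/dtau) = (0.487745, -0.219928); Gamma_sss = 0.157331, Gamma_sst = -0.054394, Gamma_stt = -0.363115, Gamma_tss = -0.424186, Gamma_tst = 0.015136, Gamma_ttt = 0.494593; k4 = (0.487745, -0.219928, -0.031535, 0.080236)
  Y <- Y + (h/6)(k1 + 2k2 + 2k3 + k4): s = 0.1976, t = -0.3441, ds/dtau = 0.4877, dt/dtau = -0.2199
step 3:
  k1: at (s, t) = (0.197572, -0.344140), (ds/dtau, dt/dtau) = (0.487743, -0.219947); Gamma_sss = 0.157332, Gamma_sst = -0.054403, Gamma_stt = -0.363131, Gamma_tss = -0.424182, Gamma_tst = 0.015138, Gamma_ttt = 0.494602; k1 = (0.487743, -0.219947, -0.031534, 0.080231)
  k2: at (s, t) = (0.246347, -0.366135), (ds/dtau, dt/dtau) = (0.484590, -0.211924); Gamma_sss = 0.152986, Gamma_sst = -0.060651, Gamma_stt = -0.366297, Gamma_tss = -0.428046, Gamma_tst = 0.018253, Gamma_ttt = 0.496025; k2 = (0.484590, -0.211924, -0.031931, 0.081988)
  k3: at (s, t) = (0.246031, -0.365333), (ds/dtau, dt/dtau) = (0.484550, -0.211749); Gamma_sss = 0.153001, Gamma_sst = -0.060238, Gamma_stt = -0.365668, Gamma_tss = -0.428318, Gamma_tst = 0.018167, Gamma_ttt = 0.495626; k3 = (0.484550, -0.211749, -0.031889, 0.082070)
  k4: at (s, t) = (0.294482, -0.386490), (ds/dtau, dt/dtau) = (0.481366, -0.203533); Gamma_sss = 0.148556, Gamma_sst = -0.066307, Gamma_stt = -0.367554, Gamma_tss = -0.431014, Gamma_tst = 0.021185, Gamma_ttt = 0.496258; k4 = (0.481366, -0.203533, -0.032189, 0.083465)
  Y <- Y + (h/6)(k1 + 2k2 + 2k3 + k4): s = 0.2945, t = -0.3865, ds/dtau = 0.4814, dt/dtau = -0.2036

Answer: s = 0.2945, t = -0.3865, ds/dtau = 0.4814, dt/dtau = -0.2036
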